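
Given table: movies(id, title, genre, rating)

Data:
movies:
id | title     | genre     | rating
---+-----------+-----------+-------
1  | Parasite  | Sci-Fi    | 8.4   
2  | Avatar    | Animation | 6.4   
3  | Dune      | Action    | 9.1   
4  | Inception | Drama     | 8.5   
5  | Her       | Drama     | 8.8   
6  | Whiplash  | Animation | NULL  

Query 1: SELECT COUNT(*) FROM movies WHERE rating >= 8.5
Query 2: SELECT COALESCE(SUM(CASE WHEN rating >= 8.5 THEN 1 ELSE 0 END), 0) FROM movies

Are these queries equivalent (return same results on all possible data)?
Yes, equivalent

Both queries return: [(3,)]

Reason: COUNT with WHERE vs conditional SUM (COALESCE handles empty-table NULL)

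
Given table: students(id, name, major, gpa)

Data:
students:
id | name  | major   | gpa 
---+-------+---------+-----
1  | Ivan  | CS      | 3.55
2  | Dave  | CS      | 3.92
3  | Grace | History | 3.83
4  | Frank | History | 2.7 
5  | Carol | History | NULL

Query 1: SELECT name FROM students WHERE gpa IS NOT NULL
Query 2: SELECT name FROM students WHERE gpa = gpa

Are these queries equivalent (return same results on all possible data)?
Yes, equivalent

Both queries return: [('Dave',), ('Frank',), ('Grace',), ('Ivan',)]

Reason: IS NOT NULL vs self-equality (both exclude NULLs)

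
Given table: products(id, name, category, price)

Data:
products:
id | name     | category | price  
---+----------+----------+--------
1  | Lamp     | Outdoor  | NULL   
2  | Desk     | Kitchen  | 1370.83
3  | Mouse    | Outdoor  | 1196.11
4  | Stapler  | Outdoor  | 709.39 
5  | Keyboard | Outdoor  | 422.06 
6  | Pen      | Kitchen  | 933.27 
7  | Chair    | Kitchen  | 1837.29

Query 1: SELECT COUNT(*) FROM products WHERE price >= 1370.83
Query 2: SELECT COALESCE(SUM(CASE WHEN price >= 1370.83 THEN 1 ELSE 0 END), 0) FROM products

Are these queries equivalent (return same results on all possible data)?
Yes, equivalent

Both queries return: [(2,)]

Reason: COUNT with WHERE vs conditional SUM (COALESCE handles empty-table NULL)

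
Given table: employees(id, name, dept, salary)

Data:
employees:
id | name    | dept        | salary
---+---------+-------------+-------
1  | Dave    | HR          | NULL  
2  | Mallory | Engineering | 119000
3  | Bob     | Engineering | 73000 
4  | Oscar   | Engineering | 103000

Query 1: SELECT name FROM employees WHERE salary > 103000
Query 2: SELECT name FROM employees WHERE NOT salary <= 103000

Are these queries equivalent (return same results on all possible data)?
Yes, equivalent

Both queries return: [('Mallory',)]

Reason: Both filter salary > 103000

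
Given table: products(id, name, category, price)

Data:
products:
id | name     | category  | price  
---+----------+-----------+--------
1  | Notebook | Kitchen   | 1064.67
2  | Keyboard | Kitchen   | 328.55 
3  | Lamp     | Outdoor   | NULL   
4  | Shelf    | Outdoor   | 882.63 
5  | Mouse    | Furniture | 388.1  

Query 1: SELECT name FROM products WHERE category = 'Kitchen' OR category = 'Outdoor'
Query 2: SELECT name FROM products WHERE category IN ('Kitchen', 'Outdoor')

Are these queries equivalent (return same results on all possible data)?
Yes, equivalent

Both queries return: [('Keyboard',), ('Lamp',), ('Notebook',), ('Shelf',)]

Reason: OR vs IN are equivalent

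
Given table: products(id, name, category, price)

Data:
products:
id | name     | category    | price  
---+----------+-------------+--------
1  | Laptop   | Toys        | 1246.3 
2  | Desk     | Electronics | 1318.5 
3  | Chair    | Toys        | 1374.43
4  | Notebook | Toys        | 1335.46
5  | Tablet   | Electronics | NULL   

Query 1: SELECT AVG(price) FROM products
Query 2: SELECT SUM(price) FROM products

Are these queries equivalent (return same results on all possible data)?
No, not equivalent

Query 1 returns: [(1318.6725000000001,)]
Query 2 returns: [(5274.6900000000005,)]

Reason: AVG vs SUM give different aggregate values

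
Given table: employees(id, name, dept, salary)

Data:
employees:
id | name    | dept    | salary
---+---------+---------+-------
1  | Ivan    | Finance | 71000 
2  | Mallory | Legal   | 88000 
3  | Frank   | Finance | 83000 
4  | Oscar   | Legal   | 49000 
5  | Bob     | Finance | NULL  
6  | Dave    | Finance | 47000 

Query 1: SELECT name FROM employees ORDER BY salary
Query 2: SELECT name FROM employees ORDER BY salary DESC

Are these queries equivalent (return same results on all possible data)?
No, not equivalent

Query 1 returns: [('Bob',), ('Dave',), ('Oscar',), ('Ivan',), ('Frank',), ('Mallory',)]
Query 2 returns: [('Mallory',), ('Frank',), ('Ivan',), ('Oscar',), ('Dave',), ('Bob',)]

Reason: ASC vs DESC gives opposite ordering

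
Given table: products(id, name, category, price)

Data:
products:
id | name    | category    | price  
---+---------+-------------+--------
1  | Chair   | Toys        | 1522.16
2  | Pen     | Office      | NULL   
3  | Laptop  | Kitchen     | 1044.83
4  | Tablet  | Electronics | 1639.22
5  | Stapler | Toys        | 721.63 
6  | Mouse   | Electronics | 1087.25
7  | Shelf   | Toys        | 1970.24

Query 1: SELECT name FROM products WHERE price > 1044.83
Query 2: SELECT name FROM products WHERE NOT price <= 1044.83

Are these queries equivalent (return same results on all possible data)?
Yes, equivalent

Both queries return: [('Chair',), ('Mouse',), ('Shelf',), ('Tablet',)]

Reason: Both filter price > 1044.83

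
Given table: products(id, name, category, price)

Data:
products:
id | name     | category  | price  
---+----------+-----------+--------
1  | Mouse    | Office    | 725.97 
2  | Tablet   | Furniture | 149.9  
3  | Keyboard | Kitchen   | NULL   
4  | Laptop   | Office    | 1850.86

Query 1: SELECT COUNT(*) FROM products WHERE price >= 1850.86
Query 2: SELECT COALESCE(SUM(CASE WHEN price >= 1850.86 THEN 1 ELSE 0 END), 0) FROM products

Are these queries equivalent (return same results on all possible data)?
Yes, equivalent

Both queries return: [(1,)]

Reason: COUNT with WHERE vs conditional SUM (COALESCE handles empty-table NULL)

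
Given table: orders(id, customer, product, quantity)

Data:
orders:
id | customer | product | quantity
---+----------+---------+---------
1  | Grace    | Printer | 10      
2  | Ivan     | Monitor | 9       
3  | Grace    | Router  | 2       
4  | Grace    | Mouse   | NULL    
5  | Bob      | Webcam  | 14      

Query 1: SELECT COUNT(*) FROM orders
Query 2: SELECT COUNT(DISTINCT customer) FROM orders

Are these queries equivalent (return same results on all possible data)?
No, not equivalent

Query 1 returns: [(5,)]
Query 2 returns: [(3,)]

Reason: COUNT(*) counts rows, COUNT(DISTINCT customer) counts unique customers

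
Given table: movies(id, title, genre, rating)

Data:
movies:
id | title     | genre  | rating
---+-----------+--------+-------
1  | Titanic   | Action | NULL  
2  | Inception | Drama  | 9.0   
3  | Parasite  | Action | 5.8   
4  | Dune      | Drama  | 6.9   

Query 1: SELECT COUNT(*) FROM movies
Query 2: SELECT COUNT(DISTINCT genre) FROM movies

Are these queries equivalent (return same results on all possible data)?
No, not equivalent

Query 1 returns: [(4,)]
Query 2 returns: [(2,)]

Reason: COUNT(*) counts rows, COUNT(DISTINCT genre) counts unique genres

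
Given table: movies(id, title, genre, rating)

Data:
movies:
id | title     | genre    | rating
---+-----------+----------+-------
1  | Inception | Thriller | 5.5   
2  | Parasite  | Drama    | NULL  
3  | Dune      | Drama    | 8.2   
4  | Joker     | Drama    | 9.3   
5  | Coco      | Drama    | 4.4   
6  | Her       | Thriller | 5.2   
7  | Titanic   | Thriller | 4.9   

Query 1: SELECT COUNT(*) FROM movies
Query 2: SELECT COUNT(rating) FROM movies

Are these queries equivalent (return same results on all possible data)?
No, not equivalent

Query 1 returns: [(7,)]
Query 2 returns: [(6,)]

Reason: COUNT(*) includes NULLs, COUNT(column) excludes them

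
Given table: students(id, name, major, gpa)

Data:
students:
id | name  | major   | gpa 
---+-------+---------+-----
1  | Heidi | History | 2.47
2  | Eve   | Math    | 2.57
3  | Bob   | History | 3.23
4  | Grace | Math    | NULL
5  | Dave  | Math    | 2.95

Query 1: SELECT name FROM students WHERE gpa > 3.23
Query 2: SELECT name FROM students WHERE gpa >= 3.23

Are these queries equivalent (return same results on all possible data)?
No, not equivalent

Query 1 returns: []
Query 2 returns: [('Bob',)]

Reason: > vs >= gives different results when gpa = 3.23 exists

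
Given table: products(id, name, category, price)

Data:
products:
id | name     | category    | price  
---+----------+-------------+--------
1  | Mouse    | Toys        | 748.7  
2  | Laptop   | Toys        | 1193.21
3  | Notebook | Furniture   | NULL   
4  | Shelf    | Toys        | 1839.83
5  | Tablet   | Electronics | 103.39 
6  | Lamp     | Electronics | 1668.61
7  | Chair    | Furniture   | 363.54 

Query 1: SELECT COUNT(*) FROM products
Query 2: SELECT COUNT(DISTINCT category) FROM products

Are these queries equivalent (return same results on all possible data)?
No, not equivalent

Query 1 returns: [(7,)]
Query 2 returns: [(3,)]

Reason: COUNT(*) counts rows, COUNT(DISTINCT category) counts unique categorys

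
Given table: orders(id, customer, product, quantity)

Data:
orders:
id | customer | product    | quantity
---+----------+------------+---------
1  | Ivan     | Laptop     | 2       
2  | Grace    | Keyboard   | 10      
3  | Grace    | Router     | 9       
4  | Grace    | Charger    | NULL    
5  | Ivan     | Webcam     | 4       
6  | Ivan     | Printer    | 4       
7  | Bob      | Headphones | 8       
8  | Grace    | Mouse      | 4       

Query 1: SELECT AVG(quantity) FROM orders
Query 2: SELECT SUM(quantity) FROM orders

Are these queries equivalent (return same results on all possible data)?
No, not equivalent

Query 1 returns: [(5.857142857142857,)]
Query 2 returns: [(41,)]

Reason: AVG vs SUM give different aggregate values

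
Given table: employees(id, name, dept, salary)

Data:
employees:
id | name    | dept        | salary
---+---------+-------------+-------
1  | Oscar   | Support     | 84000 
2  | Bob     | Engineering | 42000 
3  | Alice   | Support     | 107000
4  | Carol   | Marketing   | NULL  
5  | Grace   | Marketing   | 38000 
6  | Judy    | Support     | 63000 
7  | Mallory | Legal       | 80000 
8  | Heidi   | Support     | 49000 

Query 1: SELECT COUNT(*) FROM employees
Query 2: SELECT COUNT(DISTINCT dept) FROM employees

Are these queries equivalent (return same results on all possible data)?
No, not equivalent

Query 1 returns: [(8,)]
Query 2 returns: [(4,)]

Reason: COUNT(*) counts rows, COUNT(DISTINCT dept) counts unique depts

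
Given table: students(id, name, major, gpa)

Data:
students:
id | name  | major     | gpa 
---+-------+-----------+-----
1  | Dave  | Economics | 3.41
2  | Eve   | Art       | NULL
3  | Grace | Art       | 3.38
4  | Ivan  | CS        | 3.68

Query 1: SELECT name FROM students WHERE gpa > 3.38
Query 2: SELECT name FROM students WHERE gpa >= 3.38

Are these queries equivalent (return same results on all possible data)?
No, not equivalent

Query 1 returns: [('Dave',), ('Ivan',)]
Query 2 returns: [('Dave',), ('Grace',), ('Ivan',)]

Reason: > vs >= gives different results when gpa = 3.38 exists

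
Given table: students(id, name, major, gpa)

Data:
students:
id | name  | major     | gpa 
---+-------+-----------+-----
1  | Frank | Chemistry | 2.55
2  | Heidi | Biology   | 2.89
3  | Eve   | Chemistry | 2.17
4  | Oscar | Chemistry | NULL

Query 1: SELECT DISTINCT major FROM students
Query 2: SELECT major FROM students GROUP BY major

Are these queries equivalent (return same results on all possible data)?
Yes, equivalent

Both queries return: [('Biology',), ('Chemistry',)]

Reason: Both get unique majors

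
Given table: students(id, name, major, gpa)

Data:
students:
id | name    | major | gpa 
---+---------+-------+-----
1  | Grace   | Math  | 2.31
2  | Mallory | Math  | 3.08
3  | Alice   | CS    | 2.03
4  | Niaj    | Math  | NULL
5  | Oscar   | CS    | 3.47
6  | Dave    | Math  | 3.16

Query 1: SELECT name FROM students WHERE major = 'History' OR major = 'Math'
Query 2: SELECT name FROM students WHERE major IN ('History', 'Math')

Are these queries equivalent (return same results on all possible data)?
Yes, equivalent

Both queries return: [('Dave',), ('Grace',), ('Mallory',), ('Niaj',)]

Reason: OR vs IN are equivalent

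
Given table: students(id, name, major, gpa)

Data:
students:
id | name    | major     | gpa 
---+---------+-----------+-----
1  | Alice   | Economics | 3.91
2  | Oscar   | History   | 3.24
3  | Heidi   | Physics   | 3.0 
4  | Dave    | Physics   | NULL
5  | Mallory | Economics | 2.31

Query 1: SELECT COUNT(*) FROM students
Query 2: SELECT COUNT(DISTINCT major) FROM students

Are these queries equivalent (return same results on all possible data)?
No, not equivalent

Query 1 returns: [(5,)]
Query 2 returns: [(3,)]

Reason: COUNT(*) counts rows, COUNT(DISTINCT major) counts unique majors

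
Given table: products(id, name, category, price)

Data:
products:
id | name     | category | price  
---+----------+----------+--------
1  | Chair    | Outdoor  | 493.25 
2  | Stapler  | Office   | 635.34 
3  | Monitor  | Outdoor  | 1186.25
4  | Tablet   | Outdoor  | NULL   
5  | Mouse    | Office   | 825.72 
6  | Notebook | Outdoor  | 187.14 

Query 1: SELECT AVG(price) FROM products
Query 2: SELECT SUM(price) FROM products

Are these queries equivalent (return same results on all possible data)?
No, not equivalent

Query 1 returns: [(665.54,)]
Query 2 returns: [(3327.7,)]

Reason: AVG vs SUM give different aggregate values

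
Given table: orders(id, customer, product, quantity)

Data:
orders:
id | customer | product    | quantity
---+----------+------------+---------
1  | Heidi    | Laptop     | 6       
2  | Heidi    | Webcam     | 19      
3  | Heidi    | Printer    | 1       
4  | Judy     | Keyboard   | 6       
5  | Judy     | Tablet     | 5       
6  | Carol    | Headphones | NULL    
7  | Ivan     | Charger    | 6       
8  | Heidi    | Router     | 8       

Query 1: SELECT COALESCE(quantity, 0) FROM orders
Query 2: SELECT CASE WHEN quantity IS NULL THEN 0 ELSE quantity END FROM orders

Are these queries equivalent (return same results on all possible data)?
Yes, equivalent

Both queries return: [(0,), (1,), (5,), (6,), (6,), (6,), (8,), (19,)]

Reason: COALESCE vs CASE for NULL handling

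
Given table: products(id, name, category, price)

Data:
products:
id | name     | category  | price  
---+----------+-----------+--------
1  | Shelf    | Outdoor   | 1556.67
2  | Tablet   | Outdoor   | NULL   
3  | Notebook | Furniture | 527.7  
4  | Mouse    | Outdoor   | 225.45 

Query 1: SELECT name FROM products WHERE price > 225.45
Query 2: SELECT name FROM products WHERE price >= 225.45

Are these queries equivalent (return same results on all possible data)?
No, not equivalent

Query 1 returns: [('Shelf',), ('Notebook',)]
Query 2 returns: [('Shelf',), ('Notebook',), ('Mouse',)]

Reason: > vs >= gives different results when price = 225.45 exists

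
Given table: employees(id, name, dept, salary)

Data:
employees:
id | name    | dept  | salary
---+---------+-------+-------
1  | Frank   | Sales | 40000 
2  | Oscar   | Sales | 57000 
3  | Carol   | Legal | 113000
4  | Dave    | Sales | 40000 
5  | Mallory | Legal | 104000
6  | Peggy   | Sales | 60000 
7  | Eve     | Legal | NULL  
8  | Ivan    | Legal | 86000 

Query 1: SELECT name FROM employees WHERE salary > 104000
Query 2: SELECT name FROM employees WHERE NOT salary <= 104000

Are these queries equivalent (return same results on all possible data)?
Yes, equivalent

Both queries return: [('Carol',)]

Reason: Both filter salary > 104000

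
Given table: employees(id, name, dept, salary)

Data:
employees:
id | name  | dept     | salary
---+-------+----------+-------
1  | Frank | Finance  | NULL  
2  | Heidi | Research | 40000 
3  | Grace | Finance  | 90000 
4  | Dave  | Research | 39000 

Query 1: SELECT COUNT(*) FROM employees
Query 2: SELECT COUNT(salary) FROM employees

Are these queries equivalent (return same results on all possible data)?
No, not equivalent

Query 1 returns: [(4,)]
Query 2 returns: [(3,)]

Reason: COUNT(*) includes NULLs, COUNT(column) excludes them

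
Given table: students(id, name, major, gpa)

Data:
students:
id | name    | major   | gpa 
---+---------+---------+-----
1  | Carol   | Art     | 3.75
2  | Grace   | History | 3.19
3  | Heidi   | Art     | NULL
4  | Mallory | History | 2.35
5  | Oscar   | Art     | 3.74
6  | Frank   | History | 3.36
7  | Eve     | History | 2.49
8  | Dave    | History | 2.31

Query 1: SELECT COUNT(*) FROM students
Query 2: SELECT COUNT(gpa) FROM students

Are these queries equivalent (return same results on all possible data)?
No, not equivalent

Query 1 returns: [(8,)]
Query 2 returns: [(7,)]

Reason: COUNT(*) includes NULLs, COUNT(column) excludes them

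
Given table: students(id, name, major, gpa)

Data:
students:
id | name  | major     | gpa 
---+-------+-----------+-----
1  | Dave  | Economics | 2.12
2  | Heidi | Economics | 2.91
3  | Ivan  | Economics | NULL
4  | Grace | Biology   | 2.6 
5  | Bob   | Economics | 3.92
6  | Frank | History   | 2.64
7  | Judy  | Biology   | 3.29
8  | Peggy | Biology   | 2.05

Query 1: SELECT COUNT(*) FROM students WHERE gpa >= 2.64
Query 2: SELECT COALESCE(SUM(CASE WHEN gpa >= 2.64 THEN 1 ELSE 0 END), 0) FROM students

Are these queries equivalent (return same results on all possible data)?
Yes, equivalent

Both queries return: [(4,)]

Reason: COUNT with WHERE vs conditional SUM (COALESCE handles empty-table NULL)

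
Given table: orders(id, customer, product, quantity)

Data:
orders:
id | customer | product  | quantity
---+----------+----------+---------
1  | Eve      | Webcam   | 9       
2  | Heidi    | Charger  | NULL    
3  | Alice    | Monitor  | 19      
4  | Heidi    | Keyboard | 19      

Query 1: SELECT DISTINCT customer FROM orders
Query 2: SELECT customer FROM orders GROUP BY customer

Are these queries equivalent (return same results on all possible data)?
Yes, equivalent

Both queries return: [('Alice',), ('Eve',), ('Heidi',)]

Reason: Both get unique customers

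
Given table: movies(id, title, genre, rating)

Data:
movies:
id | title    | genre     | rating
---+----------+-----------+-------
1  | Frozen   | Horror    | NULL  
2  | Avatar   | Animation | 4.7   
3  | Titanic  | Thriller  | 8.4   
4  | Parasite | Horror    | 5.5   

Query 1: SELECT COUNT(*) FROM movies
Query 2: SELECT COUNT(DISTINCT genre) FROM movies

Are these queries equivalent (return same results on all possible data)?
No, not equivalent

Query 1 returns: [(4,)]
Query 2 returns: [(3,)]

Reason: COUNT(*) counts rows, COUNT(DISTINCT genre) counts unique genres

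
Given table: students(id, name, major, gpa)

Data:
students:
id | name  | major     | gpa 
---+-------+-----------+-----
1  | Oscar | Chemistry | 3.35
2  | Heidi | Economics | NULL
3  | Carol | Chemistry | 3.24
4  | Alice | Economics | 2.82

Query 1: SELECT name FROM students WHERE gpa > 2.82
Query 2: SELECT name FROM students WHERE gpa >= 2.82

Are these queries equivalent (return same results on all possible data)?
No, not equivalent

Query 1 returns: [('Oscar',), ('Carol',)]
Query 2 returns: [('Oscar',), ('Carol',), ('Alice',)]

Reason: > vs >= gives different results when gpa = 2.82 exists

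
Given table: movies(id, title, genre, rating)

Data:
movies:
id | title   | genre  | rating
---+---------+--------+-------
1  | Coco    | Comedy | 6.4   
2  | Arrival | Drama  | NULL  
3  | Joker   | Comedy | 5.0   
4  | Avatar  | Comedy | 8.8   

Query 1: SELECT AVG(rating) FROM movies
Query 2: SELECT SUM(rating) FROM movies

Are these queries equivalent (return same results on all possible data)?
No, not equivalent

Query 1 returns: [(6.733333333333334,)]
Query 2 returns: [(20.200000000000003,)]

Reason: AVG vs SUM give different aggregate values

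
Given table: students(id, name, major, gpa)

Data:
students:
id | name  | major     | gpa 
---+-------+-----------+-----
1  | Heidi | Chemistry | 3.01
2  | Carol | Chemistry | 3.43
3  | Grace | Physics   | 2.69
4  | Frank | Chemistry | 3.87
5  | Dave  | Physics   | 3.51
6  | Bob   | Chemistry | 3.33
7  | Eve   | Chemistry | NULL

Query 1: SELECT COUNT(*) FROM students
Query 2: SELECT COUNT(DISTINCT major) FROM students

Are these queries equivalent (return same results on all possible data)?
No, not equivalent

Query 1 returns: [(7,)]
Query 2 returns: [(2,)]

Reason: COUNT(*) counts rows, COUNT(DISTINCT major) counts unique majors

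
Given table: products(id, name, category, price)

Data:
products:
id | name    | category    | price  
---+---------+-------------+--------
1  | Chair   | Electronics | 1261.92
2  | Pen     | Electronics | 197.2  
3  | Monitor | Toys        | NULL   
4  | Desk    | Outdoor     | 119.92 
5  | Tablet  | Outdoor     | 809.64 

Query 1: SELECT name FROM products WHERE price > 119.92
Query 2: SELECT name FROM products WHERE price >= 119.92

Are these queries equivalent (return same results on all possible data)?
No, not equivalent

Query 1 returns: [('Chair',), ('Pen',), ('Tablet',)]
Query 2 returns: [('Chair',), ('Pen',), ('Desk',), ('Tablet',)]

Reason: > vs >= gives different results when price = 119.92 exists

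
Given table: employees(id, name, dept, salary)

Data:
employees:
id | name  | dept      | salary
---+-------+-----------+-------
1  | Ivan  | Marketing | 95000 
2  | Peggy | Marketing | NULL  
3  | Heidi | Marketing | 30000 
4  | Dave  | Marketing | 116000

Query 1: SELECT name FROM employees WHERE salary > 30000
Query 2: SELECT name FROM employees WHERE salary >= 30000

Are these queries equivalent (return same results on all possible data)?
No, not equivalent

Query 1 returns: [('Ivan',), ('Dave',)]
Query 2 returns: [('Ivan',), ('Heidi',), ('Dave',)]

Reason: > vs >= gives different results when salary = 30000 exists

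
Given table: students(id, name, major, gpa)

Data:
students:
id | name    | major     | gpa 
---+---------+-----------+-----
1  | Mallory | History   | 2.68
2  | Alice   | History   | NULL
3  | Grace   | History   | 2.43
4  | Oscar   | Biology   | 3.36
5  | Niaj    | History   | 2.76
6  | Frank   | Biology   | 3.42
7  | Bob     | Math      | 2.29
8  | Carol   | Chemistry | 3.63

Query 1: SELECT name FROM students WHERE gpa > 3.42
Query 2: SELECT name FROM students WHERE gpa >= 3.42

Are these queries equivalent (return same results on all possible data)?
No, not equivalent

Query 1 returns: [('Carol',)]
Query 2 returns: [('Frank',), ('Carol',)]

Reason: > vs >= gives different results when gpa = 3.42 exists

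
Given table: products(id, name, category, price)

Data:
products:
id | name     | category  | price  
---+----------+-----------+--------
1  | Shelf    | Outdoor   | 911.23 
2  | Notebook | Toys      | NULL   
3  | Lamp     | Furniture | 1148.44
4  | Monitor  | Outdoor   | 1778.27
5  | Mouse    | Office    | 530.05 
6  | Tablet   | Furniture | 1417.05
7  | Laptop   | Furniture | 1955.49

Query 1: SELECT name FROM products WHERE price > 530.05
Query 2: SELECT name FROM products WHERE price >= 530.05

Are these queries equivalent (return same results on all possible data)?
No, not equivalent

Query 1 returns: [('Shelf',), ('Lamp',), ('Monitor',), ('Tablet',), ('Laptop',)]
Query 2 returns: [('Shelf',), ('Lamp',), ('Monitor',), ('Mouse',), ('Tablet',), ('Laptop',)]

Reason: > vs >= gives different results when price = 530.05 exists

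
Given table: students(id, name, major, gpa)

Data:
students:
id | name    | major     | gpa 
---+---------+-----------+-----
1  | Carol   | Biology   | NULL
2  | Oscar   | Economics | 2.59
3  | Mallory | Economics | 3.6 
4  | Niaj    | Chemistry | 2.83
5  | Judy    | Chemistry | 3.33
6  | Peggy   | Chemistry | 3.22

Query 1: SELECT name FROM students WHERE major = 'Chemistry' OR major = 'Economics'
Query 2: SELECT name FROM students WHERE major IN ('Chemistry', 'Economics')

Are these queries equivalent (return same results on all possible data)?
Yes, equivalent

Both queries return: [('Judy',), ('Mallory',), ('Niaj',), ('Oscar',), ('Peggy',)]

Reason: OR vs IN are equivalent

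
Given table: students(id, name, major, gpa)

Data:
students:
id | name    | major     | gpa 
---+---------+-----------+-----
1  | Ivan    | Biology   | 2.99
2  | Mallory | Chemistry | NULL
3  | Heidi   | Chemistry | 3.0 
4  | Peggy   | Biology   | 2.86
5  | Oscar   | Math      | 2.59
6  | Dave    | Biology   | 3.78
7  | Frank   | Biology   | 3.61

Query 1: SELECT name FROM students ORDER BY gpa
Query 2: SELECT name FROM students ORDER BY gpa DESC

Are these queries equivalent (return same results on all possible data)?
No, not equivalent

Query 1 returns: [('Mallory',), ('Oscar',), ('Peggy',), ('Ivan',), ('Heidi',), ('Frank',), ('Dave',)]
Query 2 returns: [('Dave',), ('Frank',), ('Heidi',), ('Ivan',), ('Peggy',), ('Oscar',), ('Mallory',)]

Reason: ASC vs DESC gives opposite ordering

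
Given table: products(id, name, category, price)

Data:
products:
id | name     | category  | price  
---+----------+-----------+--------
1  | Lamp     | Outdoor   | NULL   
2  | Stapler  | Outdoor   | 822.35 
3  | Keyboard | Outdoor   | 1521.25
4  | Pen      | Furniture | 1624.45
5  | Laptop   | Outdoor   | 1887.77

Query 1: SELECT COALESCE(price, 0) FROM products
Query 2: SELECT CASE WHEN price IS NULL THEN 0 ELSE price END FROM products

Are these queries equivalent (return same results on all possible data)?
Yes, equivalent

Both queries return: [(0,), (822.35,), (1521.25,), (1624.45,), (1887.77,)]

Reason: COALESCE vs CASE for NULL handling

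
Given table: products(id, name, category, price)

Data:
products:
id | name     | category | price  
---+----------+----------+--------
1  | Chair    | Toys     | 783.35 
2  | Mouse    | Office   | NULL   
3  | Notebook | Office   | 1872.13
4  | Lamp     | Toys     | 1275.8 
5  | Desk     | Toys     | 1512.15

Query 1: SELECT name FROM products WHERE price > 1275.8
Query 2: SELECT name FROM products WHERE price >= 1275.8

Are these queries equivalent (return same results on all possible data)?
No, not equivalent

Query 1 returns: [('Notebook',), ('Desk',)]
Query 2 returns: [('Notebook',), ('Lamp',), ('Desk',)]

Reason: > vs >= gives different results when price = 1275.8 exists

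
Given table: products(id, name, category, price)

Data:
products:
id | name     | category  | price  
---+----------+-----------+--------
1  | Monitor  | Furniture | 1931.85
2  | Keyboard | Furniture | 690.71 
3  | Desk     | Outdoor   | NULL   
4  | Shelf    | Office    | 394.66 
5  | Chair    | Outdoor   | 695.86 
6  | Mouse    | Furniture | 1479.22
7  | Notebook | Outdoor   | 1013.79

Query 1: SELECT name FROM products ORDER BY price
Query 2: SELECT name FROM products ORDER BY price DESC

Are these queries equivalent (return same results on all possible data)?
No, not equivalent

Query 1 returns: [('Desk',), ('Shelf',), ('Keyboard',), ('Chair',), ('Notebook',), ('Mouse',), ('Monitor',)]
Query 2 returns: [('Monitor',), ('Mouse',), ('Notebook',), ('Chair',), ('Keyboard',), ('Shelf',), ('Desk',)]

Reason: ASC vs DESC gives opposite ordering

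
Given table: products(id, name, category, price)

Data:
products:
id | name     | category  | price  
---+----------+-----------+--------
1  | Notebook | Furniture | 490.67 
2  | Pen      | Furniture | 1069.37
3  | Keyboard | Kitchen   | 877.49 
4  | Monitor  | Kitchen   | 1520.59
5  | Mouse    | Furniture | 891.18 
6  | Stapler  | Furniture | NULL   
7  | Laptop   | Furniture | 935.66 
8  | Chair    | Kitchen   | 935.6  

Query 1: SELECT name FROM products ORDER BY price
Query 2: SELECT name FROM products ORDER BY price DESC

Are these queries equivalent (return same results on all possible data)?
No, not equivalent

Query 1 returns: [('Stapler',), ('Notebook',), ('Keyboard',), ('Mouse',), ('Chair',), ('Laptop',), ('Pen',), ('Monitor',)]
Query 2 returns: [('Monitor',), ('Pen',), ('Laptop',), ('Chair',), ('Mouse',), ('Keyboard',), ('Notebook',), ('Stapler',)]

Reason: ASC vs DESC gives opposite ordering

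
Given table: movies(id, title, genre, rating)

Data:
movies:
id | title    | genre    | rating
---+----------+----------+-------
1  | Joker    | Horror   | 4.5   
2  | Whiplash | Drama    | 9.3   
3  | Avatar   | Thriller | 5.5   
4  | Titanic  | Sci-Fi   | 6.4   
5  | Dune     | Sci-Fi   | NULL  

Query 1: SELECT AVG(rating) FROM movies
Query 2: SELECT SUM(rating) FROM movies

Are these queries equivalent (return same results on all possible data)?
No, not equivalent

Query 1 returns: [(6.425000000000001,)]
Query 2 returns: [(25.700000000000003,)]

Reason: AVG vs SUM give different aggregate values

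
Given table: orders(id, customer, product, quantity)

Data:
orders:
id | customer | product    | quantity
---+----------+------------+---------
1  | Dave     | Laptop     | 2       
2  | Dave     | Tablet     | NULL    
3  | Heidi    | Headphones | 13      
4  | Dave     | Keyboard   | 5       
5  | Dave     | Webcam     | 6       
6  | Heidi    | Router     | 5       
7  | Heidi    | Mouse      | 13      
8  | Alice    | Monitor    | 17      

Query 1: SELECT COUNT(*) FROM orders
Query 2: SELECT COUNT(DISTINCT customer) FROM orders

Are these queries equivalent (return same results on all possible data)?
No, not equivalent

Query 1 returns: [(8,)]
Query 2 returns: [(3,)]

Reason: COUNT(*) counts rows, COUNT(DISTINCT customer) counts unique customers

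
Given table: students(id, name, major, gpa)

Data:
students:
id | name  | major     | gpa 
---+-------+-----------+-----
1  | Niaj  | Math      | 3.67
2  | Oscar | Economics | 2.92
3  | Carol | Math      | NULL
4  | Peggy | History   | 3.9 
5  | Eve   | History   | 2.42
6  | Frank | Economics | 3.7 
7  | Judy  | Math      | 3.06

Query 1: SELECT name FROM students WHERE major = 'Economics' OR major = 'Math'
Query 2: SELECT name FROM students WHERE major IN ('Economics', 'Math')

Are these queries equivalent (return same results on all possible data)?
Yes, equivalent

Both queries return: [('Carol',), ('Frank',), ('Judy',), ('Niaj',), ('Oscar',)]

Reason: OR vs IN are equivalent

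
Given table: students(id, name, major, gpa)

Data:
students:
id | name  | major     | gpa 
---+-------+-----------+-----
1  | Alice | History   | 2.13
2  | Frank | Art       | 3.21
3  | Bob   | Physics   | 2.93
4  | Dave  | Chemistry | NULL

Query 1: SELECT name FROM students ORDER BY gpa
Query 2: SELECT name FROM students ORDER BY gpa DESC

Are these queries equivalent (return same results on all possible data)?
No, not equivalent

Query 1 returns: [('Dave',), ('Alice',), ('Bob',), ('Frank',)]
Query 2 returns: [('Frank',), ('Bob',), ('Alice',), ('Dave',)]

Reason: ASC vs DESC gives opposite ordering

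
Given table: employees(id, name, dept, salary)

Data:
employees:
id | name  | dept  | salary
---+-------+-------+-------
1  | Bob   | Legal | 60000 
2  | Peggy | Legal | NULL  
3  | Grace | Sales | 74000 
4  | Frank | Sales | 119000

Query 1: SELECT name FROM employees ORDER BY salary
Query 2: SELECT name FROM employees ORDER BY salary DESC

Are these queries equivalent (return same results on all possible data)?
No, not equivalent

Query 1 returns: [('Peggy',), ('Bob',), ('Grace',), ('Frank',)]
Query 2 returns: [('Frank',), ('Grace',), ('Bob',), ('Peggy',)]

Reason: ASC vs DESC gives opposite ordering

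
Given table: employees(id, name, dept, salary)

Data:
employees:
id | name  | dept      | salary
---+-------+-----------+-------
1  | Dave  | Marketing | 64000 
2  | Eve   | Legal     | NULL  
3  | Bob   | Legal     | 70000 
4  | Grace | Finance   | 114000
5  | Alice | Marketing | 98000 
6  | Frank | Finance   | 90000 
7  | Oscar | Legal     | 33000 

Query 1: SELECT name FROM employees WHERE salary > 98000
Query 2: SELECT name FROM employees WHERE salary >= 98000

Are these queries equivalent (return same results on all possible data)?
No, not equivalent

Query 1 returns: [('Grace',)]
Query 2 returns: [('Grace',), ('Alice',)]

Reason: > vs >= gives different results when salary = 98000 exists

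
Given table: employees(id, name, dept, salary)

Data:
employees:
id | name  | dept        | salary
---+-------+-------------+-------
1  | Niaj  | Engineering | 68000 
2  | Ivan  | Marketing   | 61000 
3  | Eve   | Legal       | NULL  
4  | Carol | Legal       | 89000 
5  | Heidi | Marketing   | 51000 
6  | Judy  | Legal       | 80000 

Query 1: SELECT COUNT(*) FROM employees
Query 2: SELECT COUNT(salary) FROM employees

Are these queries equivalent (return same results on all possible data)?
No, not equivalent

Query 1 returns: [(6,)]
Query 2 returns: [(5,)]

Reason: COUNT(*) includes NULLs, COUNT(column) excludes them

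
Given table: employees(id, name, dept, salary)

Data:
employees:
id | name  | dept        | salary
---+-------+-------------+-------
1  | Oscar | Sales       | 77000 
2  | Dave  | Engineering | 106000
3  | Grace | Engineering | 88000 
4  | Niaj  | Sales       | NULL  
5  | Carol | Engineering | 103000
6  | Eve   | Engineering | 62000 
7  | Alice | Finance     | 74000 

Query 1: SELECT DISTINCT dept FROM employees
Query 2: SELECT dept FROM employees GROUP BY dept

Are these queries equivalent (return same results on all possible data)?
Yes, equivalent

Both queries return: [('Engineering',), ('Finance',), ('Sales',)]

Reason: Both get unique depts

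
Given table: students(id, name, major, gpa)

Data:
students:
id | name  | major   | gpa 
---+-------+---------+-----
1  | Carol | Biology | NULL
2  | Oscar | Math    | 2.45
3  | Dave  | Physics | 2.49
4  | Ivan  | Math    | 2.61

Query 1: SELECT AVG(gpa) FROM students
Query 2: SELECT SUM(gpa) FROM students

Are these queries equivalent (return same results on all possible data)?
No, not equivalent

Query 1 returns: [(2.516666666666667,)]
Query 2 returns: [(7.550000000000001,)]

Reason: AVG vs SUM give different aggregate values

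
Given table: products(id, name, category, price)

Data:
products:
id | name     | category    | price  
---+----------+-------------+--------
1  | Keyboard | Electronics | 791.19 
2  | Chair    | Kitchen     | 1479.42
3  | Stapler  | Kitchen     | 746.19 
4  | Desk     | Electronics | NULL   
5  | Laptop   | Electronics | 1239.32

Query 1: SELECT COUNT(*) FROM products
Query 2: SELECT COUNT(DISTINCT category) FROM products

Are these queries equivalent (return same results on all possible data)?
No, not equivalent

Query 1 returns: [(5,)]
Query 2 returns: [(2,)]

Reason: COUNT(*) counts rows, COUNT(DISTINCT category) counts unique categorys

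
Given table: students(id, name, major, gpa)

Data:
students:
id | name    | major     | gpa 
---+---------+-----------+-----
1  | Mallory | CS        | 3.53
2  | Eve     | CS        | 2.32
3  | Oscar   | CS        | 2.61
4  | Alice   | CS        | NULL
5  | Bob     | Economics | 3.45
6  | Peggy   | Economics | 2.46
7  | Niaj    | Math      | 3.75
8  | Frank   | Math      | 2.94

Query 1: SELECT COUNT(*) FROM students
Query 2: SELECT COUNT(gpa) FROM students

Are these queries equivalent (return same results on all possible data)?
No, not equivalent

Query 1 returns: [(8,)]
Query 2 returns: [(7,)]

Reason: COUNT(*) includes NULLs, COUNT(column) excludes them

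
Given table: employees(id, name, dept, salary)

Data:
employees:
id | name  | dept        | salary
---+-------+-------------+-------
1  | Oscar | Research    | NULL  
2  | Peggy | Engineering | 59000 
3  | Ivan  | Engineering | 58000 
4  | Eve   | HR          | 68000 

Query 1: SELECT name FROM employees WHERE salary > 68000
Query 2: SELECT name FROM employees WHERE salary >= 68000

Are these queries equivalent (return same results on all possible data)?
No, not equivalent

Query 1 returns: []
Query 2 returns: [('Eve',)]

Reason: > vs >= gives different results when salary = 68000 exists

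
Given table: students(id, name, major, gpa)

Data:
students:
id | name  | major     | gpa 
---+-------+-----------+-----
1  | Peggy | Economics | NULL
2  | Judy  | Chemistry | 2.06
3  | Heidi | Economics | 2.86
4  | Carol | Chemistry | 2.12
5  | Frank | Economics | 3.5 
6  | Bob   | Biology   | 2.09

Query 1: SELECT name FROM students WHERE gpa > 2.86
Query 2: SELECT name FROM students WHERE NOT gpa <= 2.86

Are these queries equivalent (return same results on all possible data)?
Yes, equivalent

Both queries return: [('Frank',)]

Reason: Both filter gpa > 2.86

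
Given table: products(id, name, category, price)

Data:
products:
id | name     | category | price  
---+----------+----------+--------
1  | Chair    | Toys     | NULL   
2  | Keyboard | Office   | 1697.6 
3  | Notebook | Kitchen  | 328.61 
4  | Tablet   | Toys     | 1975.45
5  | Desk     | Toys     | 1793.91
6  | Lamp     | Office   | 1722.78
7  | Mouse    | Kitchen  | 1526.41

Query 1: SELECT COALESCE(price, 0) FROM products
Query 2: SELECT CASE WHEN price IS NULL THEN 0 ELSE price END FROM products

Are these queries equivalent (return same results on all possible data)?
Yes, equivalent

Both queries return: [(0,), (328.61,), (1526.41,), (1697.6,), (1722.78,), (1793.91,), (1975.45,)]

Reason: COALESCE vs CASE for NULL handling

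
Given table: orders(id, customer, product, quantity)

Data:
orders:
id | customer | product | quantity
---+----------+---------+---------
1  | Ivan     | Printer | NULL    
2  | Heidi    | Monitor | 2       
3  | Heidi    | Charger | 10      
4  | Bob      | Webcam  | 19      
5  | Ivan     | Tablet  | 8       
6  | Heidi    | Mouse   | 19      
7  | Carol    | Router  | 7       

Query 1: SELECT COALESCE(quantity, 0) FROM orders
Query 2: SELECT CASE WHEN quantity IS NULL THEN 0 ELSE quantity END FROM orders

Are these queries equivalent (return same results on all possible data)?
Yes, equivalent

Both queries return: [(0,), (2,), (7,), (8,), (10,), (19,), (19,)]

Reason: COALESCE vs CASE for NULL handling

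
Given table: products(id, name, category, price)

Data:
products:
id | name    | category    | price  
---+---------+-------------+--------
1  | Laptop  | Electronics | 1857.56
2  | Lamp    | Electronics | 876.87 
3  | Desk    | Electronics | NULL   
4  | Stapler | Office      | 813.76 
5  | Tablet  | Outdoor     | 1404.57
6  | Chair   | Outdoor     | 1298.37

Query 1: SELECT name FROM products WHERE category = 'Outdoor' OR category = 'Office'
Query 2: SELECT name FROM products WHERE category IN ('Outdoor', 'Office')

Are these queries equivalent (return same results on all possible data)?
Yes, equivalent

Both queries return: [('Chair',), ('Stapler',), ('Tablet',)]

Reason: OR vs IN are equivalent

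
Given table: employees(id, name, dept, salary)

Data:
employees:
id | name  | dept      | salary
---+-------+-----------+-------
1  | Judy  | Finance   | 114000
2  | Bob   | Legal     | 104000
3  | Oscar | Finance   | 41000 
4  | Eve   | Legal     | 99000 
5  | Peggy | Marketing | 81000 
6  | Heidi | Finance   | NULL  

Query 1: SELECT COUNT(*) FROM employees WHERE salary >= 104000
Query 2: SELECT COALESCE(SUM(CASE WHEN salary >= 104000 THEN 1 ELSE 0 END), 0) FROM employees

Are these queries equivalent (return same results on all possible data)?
Yes, equivalent

Both queries return: [(2,)]

Reason: COUNT with WHERE vs conditional SUM (COALESCE handles empty-table NULL)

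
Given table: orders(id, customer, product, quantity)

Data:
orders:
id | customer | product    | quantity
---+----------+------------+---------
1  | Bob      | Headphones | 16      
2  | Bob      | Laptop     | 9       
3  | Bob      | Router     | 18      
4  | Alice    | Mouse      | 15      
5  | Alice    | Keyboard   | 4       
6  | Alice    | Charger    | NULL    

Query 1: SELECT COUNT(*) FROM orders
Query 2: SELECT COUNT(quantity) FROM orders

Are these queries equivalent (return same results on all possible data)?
No, not equivalent

Query 1 returns: [(6,)]
Query 2 returns: [(5,)]

Reason: COUNT(*) includes NULLs, COUNT(column) excludes them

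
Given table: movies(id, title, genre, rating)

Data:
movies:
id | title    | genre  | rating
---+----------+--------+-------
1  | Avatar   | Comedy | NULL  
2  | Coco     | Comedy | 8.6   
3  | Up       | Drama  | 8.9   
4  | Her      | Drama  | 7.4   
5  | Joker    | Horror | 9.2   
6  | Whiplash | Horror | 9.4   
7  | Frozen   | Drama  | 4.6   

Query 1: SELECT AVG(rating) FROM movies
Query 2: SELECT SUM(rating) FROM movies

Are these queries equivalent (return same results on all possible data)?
No, not equivalent

Query 1 returns: [(8.016666666666667,)]
Query 2 returns: [(48.1,)]

Reason: AVG vs SUM give different aggregate values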